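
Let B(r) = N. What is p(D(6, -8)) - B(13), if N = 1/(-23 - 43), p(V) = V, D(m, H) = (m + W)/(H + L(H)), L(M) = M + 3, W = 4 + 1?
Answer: -713/858 ≈ -0.83100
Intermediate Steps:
W = 5
L(M) = 3 + M
D(m, H) = (5 + m)/(3 + 2*H) (D(m, H) = (m + 5)/(H + (3 + H)) = (5 + m)/(3 + 2*H))
N = -1/66 (N = 1/(-66) = -1/66 ≈ -0.015152)
B(r) = -1/66
p(D(6, -8)) - B(13) = (5 + 6)/(3 + 2*(-8)) - 1*(-1/66) = 11/(3 - 16) + 1/66 = 11/(-13) + 1/66 = -1/13*11 + 1/66 = -11/13 + 1/66 = -713/858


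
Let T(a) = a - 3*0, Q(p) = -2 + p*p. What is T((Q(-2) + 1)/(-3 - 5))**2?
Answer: 9/64 ≈ 0.14063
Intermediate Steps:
Q(p) = -2 + p**2
T(a) = a (T(a) = a + 0 = a)
T((Q(-2) + 1)/(-3 - 5))**2 = (((-2 + (-2)**2) + 1)/(-3 - 5))**2 = (((-2 + 4) + 1)/(-8))**2 = ((2 + 1)*(-1/8))**2 = (3*(-1/8))**2 = (-3/8)**2 = 9/64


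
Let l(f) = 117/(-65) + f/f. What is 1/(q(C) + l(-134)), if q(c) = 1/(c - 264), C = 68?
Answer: -980/789 ≈ -1.2421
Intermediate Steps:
l(f) = -⅘ (l(f) = 117*(-1/65) + 1 = -9/5 + 1 = -⅘)
q(c) = 1/(-264 + c)
1/(q(C) + l(-134)) = 1/(1/(-264 + 68) - ⅘) = 1/(1/(-196) - ⅘) = 1/(-1/196 - ⅘) = 1/(-789/980) = -980/789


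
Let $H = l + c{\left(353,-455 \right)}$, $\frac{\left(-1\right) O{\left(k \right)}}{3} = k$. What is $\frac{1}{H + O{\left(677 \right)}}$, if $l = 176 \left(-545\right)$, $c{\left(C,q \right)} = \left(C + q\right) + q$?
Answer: $- \frac{1}{98508} \approx -1.0151 \cdot 10^{-5}$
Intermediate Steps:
$c{\left(C,q \right)} = C + 2 q$
$O{\left(k \right)} = - 3 k$
$l = -95920$
$H = -96477$ ($H = -95920 + \left(353 + 2 \left(-455\right)\right) = -95920 + \left(353 - 910\right) = -95920 - 557 = -96477$)
$\frac{1}{H + O{\left(677 \right)}} = \frac{1}{-96477 - 2031} = \frac{1}{-98508} = - \frac{1}{98508}$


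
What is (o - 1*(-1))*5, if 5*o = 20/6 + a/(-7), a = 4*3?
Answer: 139/21 ≈ 6.6190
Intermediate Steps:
a = 12
o = 34/105 (o = (20/6 + 12/(-7))/5 = (20*(1/6) + 12*(-1/7))/5 = (10/3 - 12/7)/5 = (1/5)*(34/21) = 34/105 ≈ 0.32381)
(o - 1*(-1))*5 = (34/105 - 1*(-1))*5 = (34/105 + 1)*5 = (139/105)*5 = 139/21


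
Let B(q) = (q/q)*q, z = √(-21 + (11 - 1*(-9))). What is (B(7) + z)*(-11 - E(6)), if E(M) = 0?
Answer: -77 - 11*I ≈ -77.0 - 11.0*I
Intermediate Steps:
z = I (z = √(-21 + (11 + 9)) = √(-21 + 20) = √(-1) = I ≈ 1.0*I)
B(q) = q (B(q) = 1*q = q)
(B(7) + z)*(-11 - E(6)) = (7 + I)*(-11 - 1*0) = (7 + I)*(-11 + 0) = (7 + I)*(-11) = -77 - 11*I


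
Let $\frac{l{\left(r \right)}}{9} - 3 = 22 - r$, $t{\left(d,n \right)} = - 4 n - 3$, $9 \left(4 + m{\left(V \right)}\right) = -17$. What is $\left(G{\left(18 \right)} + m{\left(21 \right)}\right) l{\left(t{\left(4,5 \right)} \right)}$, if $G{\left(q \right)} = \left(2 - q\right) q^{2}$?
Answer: $-2242032$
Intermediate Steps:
$m{\left(V \right)} = - \frac{53}{9}$ ($m{\left(V \right)} = -4 + \frac{1}{9} \left(-17\right) = -4 - \frac{17}{9} = - \frac{53}{9}$)
$t{\left(d,n \right)} = -3 - 4 n$
$l{\left(r \right)} = 225 - 9 r$ ($l{\left(r \right)} = 27 + 9 \left(22 - r\right) = 27 - \left(-198 + 9 r\right) = 225 - 9 r$)
$G{\left(q \right)} = q^{2} \left(2 - q\right)$
$\left(G{\left(18 \right)} + m{\left(21 \right)}\right) l{\left(t{\left(4,5 \right)} \right)} = \left(18^{2} \left(2 - 18\right) - \frac{53}{9}\right) \left(225 - 9 \left(-3 - 20\right)\right) = \left(324 \left(2 - 18\right) - \frac{53}{9}\right) \left(225 - 9 \left(-3 - 20\right)\right) = \left(324 \left(-16\right) - \frac{53}{9}\right) \left(225 - -207\right) = \left(-5184 - \frac{53}{9}\right) \left(225 + 207\right) = \left(- \frac{46709}{9}\right) 432 = -2242032$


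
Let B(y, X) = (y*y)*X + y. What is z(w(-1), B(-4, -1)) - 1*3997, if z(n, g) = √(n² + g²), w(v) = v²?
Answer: -3997 + √401 ≈ -3977.0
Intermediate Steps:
B(y, X) = y + X*y² (B(y, X) = y²*X + y = X*y² + y = y + X*y²)
z(n, g) = √(g² + n²)
z(w(-1), B(-4, -1)) - 1*3997 = √((-4*(1 - 1*(-4)))² + ((-1)²)²) - 1*3997 = √((-4*(1 + 4))² + 1²) - 3997 = √((-4*5)² + 1) - 3997 = √((-20)² + 1) - 3997 = √(400 + 1) - 3997 = √401 - 3997 = -3997 + √401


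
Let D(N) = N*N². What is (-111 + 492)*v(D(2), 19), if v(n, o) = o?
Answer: 7239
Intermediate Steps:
D(N) = N³
(-111 + 492)*v(D(2), 19) = (-111 + 492)*19 = 381*19 = 7239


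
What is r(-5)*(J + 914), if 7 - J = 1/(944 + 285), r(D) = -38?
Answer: -43012504/1229 ≈ -34998.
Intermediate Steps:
J = 8602/1229 (J = 7 - 1/(944 + 285) = 7 - 1/1229 = 8602/1229 ≈ 6.9992)
r(-5)*(J + 914) = -38*(8602/1229 + 914) = -38*1131908/1229 = -43012504/1229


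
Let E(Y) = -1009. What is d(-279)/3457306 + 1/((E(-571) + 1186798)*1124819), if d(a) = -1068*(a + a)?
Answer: 12820466349055655/74376577717361733 ≈ 0.17237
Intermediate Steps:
d(a) = -2136*a
d(-279)/3457306 + 1/((E(-571) + 1186798)*1124819) = -2136*(-279)/3457306 + 1/((-1009 + 1186798)*1124819) = 595944*(1/3457306) + (1/1124819)/1185789 = 9612/55763 + (1/1185789)*(1/1124819) = 9612/55763 + 1/1333797997191 = 12820466349055655/74376577717361733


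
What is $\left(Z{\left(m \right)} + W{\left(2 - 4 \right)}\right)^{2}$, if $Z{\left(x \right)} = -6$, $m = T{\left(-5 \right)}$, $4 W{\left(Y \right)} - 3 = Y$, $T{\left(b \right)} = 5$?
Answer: $\frac{529}{16} \approx 33.063$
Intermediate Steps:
$W{\left(Y \right)} = \frac{3}{4} + \frac{Y}{4}$
$m = 5$
$\left(Z{\left(m \right)} + W{\left(2 - 4 \right)}\right)^{2} = \left(-6 + \left(\frac{3}{4} + \frac{2 - 4}{4}\right)\right)^{2} = \left(-6 + \left(\frac{3}{4} + \frac{1}{4} \left(-2\right)\right)\right)^{2} = \left(-6 + \left(\frac{3}{4} - \frac{1}{2}\right)\right)^{2} = \left(-6 + \frac{1}{4}\right)^{2} = \left(- \frac{23}{4}\right)^{2} = \frac{529}{16}$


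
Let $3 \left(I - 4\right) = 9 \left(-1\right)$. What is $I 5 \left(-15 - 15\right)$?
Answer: $-150$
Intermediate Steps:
$I = 1$ ($I = 4 + \frac{9 \left(-1\right)}{3} = 4 + \frac{1}{3} \left(-9\right) = 4 - 3 = 1$)
$I 5 \left(-15 - 15\right) = 1 \cdot 5 \left(-15 - 15\right) = 5 \left(-15 - 15\right) = 5 \left(-30\right) = -150$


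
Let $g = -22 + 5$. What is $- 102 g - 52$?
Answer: $1682$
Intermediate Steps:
$g = -17$
$- 102 g - 52 = \left(-102\right) \left(-17\right) - 52 = 1734 - 52 = 1682$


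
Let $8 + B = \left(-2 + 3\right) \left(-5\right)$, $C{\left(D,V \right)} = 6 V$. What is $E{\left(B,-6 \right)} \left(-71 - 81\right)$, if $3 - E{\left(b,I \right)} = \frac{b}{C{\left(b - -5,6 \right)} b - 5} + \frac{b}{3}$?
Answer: $- \frac{1575784}{1419} \approx -1110.5$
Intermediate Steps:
$B = -13$ ($B = -8 + \left(-2 + 3\right) \left(-5\right) = -8 + 1 \left(-5\right) = -8 - 5 = -13$)
$E{\left(b,I \right)} = 3 - \frac{b}{3} - \frac{b}{-5 + 36 b}$ ($E{\left(b,I \right)} = 3 - \left(\frac{b}{6 \cdot 6 b - 5} + \frac{b}{3}\right) = 3 - \left(\frac{b}{36 b - 5} + b \frac{1}{3}\right) = 3 - \left(\frac{b}{-5 + 36 b} + \frac{b}{3}\right) = 3 - \left(\frac{b}{3} + \frac{b}{-5 + 36 b}\right) = 3 - \frac{b}{3} - \frac{b}{-5 + 36 b}$)
$E{\left(B,-6 \right)} \left(-71 - 81\right) = \frac{-45 - 36 \left(-13\right)^{2} + 326 \left(-13\right)}{3 \left(-5 + 36 \left(-13\right)\right)} \left(-71 - 81\right) = \frac{-45 - 6084 - 4238}{3 \left(-5 - 468\right)} \left(-152\right) = \frac{-45 - 6084 - 4238}{3 \left(-473\right)} \left(-152\right) = \frac{1}{3} \left(- \frac{1}{473}\right) \left(-10367\right) \left(-152\right) = \frac{10367}{1419} \left(-152\right) = - \frac{1575784}{1419}$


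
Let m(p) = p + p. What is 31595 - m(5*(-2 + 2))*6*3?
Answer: 31595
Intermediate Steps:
m(p) = 2*p
31595 - m(5*(-2 + 2))*6*3 = 31595 - 2*(5*(-2 + 2))*6*3 = 31595 - 2*(5*0)*18 = 31595 - 2*0*18 = 31595 - 0*18 = 31595 - 1*0 = 31595 + 0 = 31595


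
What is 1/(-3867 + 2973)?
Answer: -1/894 ≈ -0.0011186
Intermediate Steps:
1/(-3867 + 2973) = 1/(-894) = -1/894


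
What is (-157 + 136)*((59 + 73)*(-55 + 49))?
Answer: 16632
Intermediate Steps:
(-157 + 136)*((59 + 73)*(-55 + 49)) = -2772*(-6) = -21*(-792) = 16632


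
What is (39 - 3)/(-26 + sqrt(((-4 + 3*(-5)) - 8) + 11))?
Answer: -234/173 - 36*I/173 ≈ -1.3526 - 0.20809*I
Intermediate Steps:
(39 - 3)/(-26 + sqrt(((-4 + 3*(-5)) - 8) + 11)) = 36/(-26 + sqrt(((-4 - 15) - 8) + 11)) = 36/(-26 + sqrt((-19 - 8) + 11)) = 36/(-26 + sqrt(-27 + 11)) = 36/(-26 + sqrt(-16)) = 36/(-26 + 4*I) = ((-26 - 4*I)/692)*36 = 9*(-26 - 4*I)/173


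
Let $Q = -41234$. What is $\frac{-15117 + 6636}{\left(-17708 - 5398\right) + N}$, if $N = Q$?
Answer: $\frac{8481}{64340} \approx 0.13182$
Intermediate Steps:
$N = -41234$
$\frac{-15117 + 6636}{\left(-17708 - 5398\right) + N} = \frac{-15117 + 6636}{\left(-17708 - 5398\right) - 41234} = - \frac{8481}{-23106 - 41234} = - \frac{8481}{-64340} = \left(-8481\right) \left(- \frac{1}{64340}\right) = \frac{8481}{64340}$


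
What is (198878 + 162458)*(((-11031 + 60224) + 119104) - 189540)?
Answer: -7675860648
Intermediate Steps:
(198878 + 162458)*(((-11031 + 60224) + 119104) - 189540) = 361336*((49193 + 119104) - 189540) = 361336*(168297 - 189540) = 361336*(-21243) = -7675860648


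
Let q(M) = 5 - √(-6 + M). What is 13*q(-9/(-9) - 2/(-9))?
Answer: 65 - 13*I*√43/3 ≈ 65.0 - 28.416*I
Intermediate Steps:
13*q(-9/(-9) - 2/(-9)) = 13*(5 - √(-6 + (-9/(-9) - 2/(-9)))) = 13*(5 - √(-6 + (-9*(-⅑) - 2*(-⅑)))) = 13*(5 - √(-6 + (1 + 2/9))) = 13*(5 - √(-6 + 11/9)) = 13*(5 - √(-43/9)) = 13*(5 - I*√43/3) = 65 - 13*I*√43/3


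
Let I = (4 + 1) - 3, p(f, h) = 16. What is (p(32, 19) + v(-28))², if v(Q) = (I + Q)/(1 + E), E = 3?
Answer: 361/4 ≈ 90.250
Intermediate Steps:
I = 2 (I = 5 - 3 = 2)
v(Q) = ½ + Q/4 (v(Q) = (2 + Q)/(1 + 3) = (2 + Q)/4 = (2 + Q)*(¼) = ½ + Q/4)
(p(32, 19) + v(-28))² = (16 + (½ + (¼)*(-28)))² = (16 + (½ - 7))² = (16 - 13/2)² = (19/2)² = 361/4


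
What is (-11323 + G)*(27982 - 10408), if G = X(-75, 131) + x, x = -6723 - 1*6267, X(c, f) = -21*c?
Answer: -399597612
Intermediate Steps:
x = -12990 (x = -6723 - 6267 = -12990)
G = -11415 (G = -21*(-75) - 12990 = 1575 - 12990 = -11415)
(-11323 + G)*(27982 - 10408) = (-11323 - 11415)*(27982 - 10408) = -22738*17574 = -399597612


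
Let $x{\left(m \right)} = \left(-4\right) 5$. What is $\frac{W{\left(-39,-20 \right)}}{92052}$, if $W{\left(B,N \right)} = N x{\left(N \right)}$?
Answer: $\frac{100}{23013} \approx 0.0043454$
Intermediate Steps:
$x{\left(m \right)} = -20$
$W{\left(B,N \right)} = - 20 N$ ($W{\left(B,N \right)} = N \left(-20\right) = - 20 N$)
$\frac{W{\left(-39,-20 \right)}}{92052} = \frac{\left(-20\right) \left(-20\right)}{92052} = 400 \cdot \frac{1}{92052} = \frac{100}{23013}$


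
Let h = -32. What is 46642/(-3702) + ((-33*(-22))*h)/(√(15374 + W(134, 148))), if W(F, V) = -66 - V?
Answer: -23321/1851 - 5808*√3790/1895 ≈ -201.28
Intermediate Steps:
46642/(-3702) + ((-33*(-22))*h)/(√(15374 + W(134, 148))) = 46642/(-3702) + (-33*(-22)*(-32))/(√(15374 + (-66 - 1*148))) = 46642*(-1/3702) + (726*(-32))/(√(15374 + (-66 - 148))) = -23321/1851 - 23232/√(15374 - 214) = -23321/1851 - 23232*√3790/7580 = -23321/1851 - 5808*√3790/1895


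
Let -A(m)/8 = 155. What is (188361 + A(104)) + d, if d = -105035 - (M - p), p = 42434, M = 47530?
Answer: 76990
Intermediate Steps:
A(m) = -1240 (A(m) = -8*155 = -1240)
d = -110131 (d = -105035 - (47530 - 1*42434) = -105035 - (47530 - 42434) = -105035 - 1*5096 = -105035 - 5096 = -110131)
(188361 + A(104)) + d = (188361 - 1240) - 110131 = 187121 - 110131 = 76990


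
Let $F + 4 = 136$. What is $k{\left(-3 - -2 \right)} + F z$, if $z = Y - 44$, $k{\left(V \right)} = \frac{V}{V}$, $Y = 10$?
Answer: $-4487$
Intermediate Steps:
$F = 132$ ($F = -4 + 136 = 132$)
$k{\left(V \right)} = 1$
$z = -34$ ($z = 10 - 44 = -34$)
$k{\left(-3 - -2 \right)} + F z = 1 + 132 \left(-34\right) = 1 - 4488 = -4487$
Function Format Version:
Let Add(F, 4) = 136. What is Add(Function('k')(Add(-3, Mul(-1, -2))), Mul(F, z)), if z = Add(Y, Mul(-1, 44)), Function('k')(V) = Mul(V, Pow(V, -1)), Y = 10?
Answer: -4487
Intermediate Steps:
F = 132 (F = Add(-4, 136) = 132)
Function('k')(V) = 1
z = -34 (z = Add(10, Mul(-1, 44)) = Add(10, -44) = -34)
Add(Function('k')(Add(-3, Mul(-1, -2))), Mul(F, z)) = Add(1, Mul(132, -34)) = Add(1, -4488) = -4487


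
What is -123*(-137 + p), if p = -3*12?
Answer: 21279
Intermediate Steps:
p = -36
-123*(-137 + p) = -123*(-137 - 36) = -123*(-173) = 21279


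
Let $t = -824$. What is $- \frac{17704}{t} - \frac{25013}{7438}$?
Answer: $\frac{13883955}{766114} \approx 18.123$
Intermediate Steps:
$- \frac{17704}{t} - \frac{25013}{7438} = - \frac{17704}{-824} - \frac{25013}{7438} = \left(-17704\right) \left(- \frac{1}{824}\right) - \frac{25013}{7438} = \frac{2213}{103} - \frac{25013}{7438} = \frac{13883955}{766114}$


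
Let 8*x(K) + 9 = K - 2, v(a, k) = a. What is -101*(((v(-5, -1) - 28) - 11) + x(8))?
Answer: 35855/8 ≈ 4481.9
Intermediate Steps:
x(K) = -11/8 + K/8 (x(K) = -9/8 + (K - 2)/8 = -9/8 + (-2 + K)/8 = -9/8 + (-¼ + K/8) = -11/8 + K/8)
-101*(((v(-5, -1) - 28) - 11) + x(8)) = -101*(((-5 - 28) - 11) + (-11/8 + (⅛)*8)) = -101*((-33 - 11) + (-11/8 + 1)) = -101*(-44 - 3/8) = -101*(-355/8) = 35855/8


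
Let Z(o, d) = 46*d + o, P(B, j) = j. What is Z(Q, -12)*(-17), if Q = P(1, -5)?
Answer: 9469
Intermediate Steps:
Q = -5
Z(o, d) = o + 46*d
Z(Q, -12)*(-17) = (-5 + 46*(-12))*(-17) = (-5 - 552)*(-17) = -557*(-17) = 9469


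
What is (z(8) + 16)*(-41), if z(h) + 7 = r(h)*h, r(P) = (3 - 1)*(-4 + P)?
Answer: -2993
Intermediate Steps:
r(P) = -8 + 2*P (r(P) = 2*(-4 + P) = -8 + 2*P)
z(h) = -7 + h*(-8 + 2*h) (z(h) = -7 + (-8 + 2*h)*h = -7 + h*(-8 + 2*h))
(z(8) + 16)*(-41) = ((-7 + 2*8*(-4 + 8)) + 16)*(-41) = ((-7 + 2*8*4) + 16)*(-41) = ((-7 + 64) + 16)*(-41) = (57 + 16)*(-41) = 73*(-41) = -2993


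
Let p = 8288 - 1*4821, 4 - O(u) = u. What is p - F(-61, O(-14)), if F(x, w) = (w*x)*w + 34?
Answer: 23197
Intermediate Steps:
O(u) = 4 - u
F(x, w) = 34 + x*w² (F(x, w) = x*w² + 34 = 34 + x*w²)
p = 3467 (p = 8288 - 4821 = 3467)
p - F(-61, O(-14)) = 3467 - (34 - 61*(4 - 1*(-14))²) = 3467 - (34 - 61*(4 + 14)²) = 3467 - (34 - 61*18²) = 3467 - (34 - 61*324) = 3467 - (34 - 19764) = 3467 - 1*(-19730) = 3467 + 19730 = 23197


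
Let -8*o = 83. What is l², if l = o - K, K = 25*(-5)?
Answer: 840889/64 ≈ 13139.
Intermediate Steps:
o = -83/8 (o = -⅛*83 = -83/8 ≈ -10.375)
K = -125
l = 917/8 (l = -83/8 - 1*(-125) = -83/8 + 125 = 917/8 ≈ 114.63)
l² = (917/8)² = 840889/64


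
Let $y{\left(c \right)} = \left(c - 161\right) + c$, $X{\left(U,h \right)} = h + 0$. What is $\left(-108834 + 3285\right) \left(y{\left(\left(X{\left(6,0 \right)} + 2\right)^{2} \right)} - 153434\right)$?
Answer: $16210954263$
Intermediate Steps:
$X{\left(U,h \right)} = h$
$y{\left(c \right)} = -161 + 2 c$ ($y{\left(c \right)} = \left(-161 + c\right) + c = -161 + 2 c$)
$\left(-108834 + 3285\right) \left(y{\left(\left(X{\left(6,0 \right)} + 2\right)^{2} \right)} - 153434\right) = \left(-108834 + 3285\right) \left(\left(-161 + 2 \left(0 + 2\right)^{2}\right) - 153434\right) = - 105549 \left(\left(-161 + 2 \cdot 2^{2}\right) - 153434\right) = - 105549 \left(\left(-161 + 2 \cdot 4\right) - 153434\right) = - 105549 \left(\left(-161 + 8\right) - 153434\right) = - 105549 \left(-153 - 153434\right) = \left(-105549\right) \left(-153587\right) = 16210954263$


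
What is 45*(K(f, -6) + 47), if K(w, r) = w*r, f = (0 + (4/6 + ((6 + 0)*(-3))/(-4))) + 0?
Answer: 720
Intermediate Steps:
f = 31/6 (f = (0 + (4*(⅙) + (6*(-3))*(-¼))) + 0 = (0 + (⅔ - 18*(-¼))) + 0 = (0 + (⅔ + 9/2)) + 0 = (0 + 31/6) + 0 = 31/6 + 0 = 31/6 ≈ 5.1667)
K(w, r) = r*w
45*(K(f, -6) + 47) = 45*(-6*31/6 + 47) = 45*(-31 + 47) = 45*16 = 720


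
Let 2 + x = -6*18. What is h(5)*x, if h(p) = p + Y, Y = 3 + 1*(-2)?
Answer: -660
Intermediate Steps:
Y = 1 (Y = 3 - 2 = 1)
x = -110 (x = -2 - 6*18 = -2 - 108 = -110)
h(p) = 1 + p (h(p) = p + 1 = 1 + p)
h(5)*x = (1 + 5)*(-110) = 6*(-110) = -660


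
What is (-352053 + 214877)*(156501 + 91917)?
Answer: -34076987568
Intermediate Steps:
(-352053 + 214877)*(156501 + 91917) = -137176*248418 = -34076987568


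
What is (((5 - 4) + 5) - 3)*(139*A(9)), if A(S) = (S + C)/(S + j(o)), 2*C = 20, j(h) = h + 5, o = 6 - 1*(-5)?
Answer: 7923/25 ≈ 316.92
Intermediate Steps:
o = 11 (o = 6 + 5 = 11)
j(h) = 5 + h
C = 10 (C = (½)*20 = 10)
A(S) = (10 + S)/(16 + S) (A(S) = (S + 10)/(S + (5 + 11)) = (10 + S)/(S + 16) = (10 + S)/(16 + S))
(((5 - 4) + 5) - 3)*(139*A(9)) = (((5 - 4) + 5) - 3)*(139*((10 + 9)/(16 + 9))) = ((1 + 5) - 3)*(139*(19/25)) = (6 - 3)*(139*((1/25)*19)) = 3*(139*(19/25)) = 3*(2641/25) = 7923/25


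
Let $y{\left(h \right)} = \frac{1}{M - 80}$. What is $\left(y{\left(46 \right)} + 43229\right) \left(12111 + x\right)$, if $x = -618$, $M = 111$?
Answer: $\frac{15401769300}{31} \approx 4.9683 \cdot 10^{8}$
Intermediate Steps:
$y{\left(h \right)} = \frac{1}{31}$ ($y{\left(h \right)} = \frac{1}{111 - 80} = \frac{1}{31}$)
$\left(y{\left(46 \right)} + 43229\right) \left(12111 + x\right) = \left(\frac{1}{31} + 43229\right) \left(12111 - 618\right) = \frac{1340100}{31} \cdot 11493 = \frac{15401769300}{31}$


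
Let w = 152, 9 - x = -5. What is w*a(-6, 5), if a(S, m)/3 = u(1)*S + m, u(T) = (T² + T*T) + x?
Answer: -41496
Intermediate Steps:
x = 14 (x = 9 - 1*(-5) = 9 + 5 = 14)
u(T) = 14 + 2*T² (u(T) = (T² + T*T) + 14 = (T² + T²) + 14 = 2*T² + 14 = 14 + 2*T²)
a(S, m) = 3*m + 48*S (a(S, m) = 3*((14 + 2*1²)*S + m) = 3*((14 + 2*1)*S + m) = 3*((14 + 2)*S + m) = 3*(16*S + m) = 3*(m + 16*S) = 3*m + 48*S)
w*a(-6, 5) = 152*(3*5 + 48*(-6)) = 152*(15 - 288) = 152*(-273) = -41496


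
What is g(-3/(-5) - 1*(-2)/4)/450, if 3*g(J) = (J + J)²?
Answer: 121/33750 ≈ 0.0035852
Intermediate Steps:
g(J) = 4*J²/3 (g(J) = (J + J)²/3 = (2*J)²/3 = (4*J²)/3 = 4*J²/3)
g(-3/(-5) - 1*(-2)/4)/450 = (4*(-3/(-5) - 1*(-2)/4)²/3)/450 = (4*(-3*(-⅕) + 2*(¼))²/3)/450 = (4*(⅗ + ½)²/3)/450 = (4*(11/10)²/3)/450 = ((4/3)*(121/100))/450 = (1/450)*(121/75) = 121/33750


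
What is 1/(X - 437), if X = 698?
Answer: 1/261 ≈ 0.0038314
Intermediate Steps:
1/(X - 437) = 1/(698 - 437) = 1/261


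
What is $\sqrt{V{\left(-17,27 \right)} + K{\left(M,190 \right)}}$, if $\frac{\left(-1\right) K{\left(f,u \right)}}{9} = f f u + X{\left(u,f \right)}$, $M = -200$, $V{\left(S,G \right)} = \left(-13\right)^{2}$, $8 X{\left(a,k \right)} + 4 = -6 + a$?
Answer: $\frac{i \sqrt{273600134}}{2} \approx 8270.4 i$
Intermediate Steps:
$X{\left(a,k \right)} = - \frac{5}{4} + \frac{a}{8}$ ($X{\left(a,k \right)} = - \frac{1}{2} + \frac{-6 + a}{8} = - \frac{1}{2} + \left(- \frac{3}{4} + \frac{a}{8}\right) = - \frac{5}{4} + \frac{a}{8}$)
$V{\left(S,G \right)} = 169$
$K{\left(f,u \right)} = \frac{45}{4} - \frac{9 u}{8} - 9 u f^{2}$ ($K{\left(f,u \right)} = - 9 \left(f f u + \left(- \frac{5}{4} + \frac{u}{8}\right)\right) = - 9 \left(f^{2} u + \left(- \frac{5}{4} + \frac{u}{8}\right)\right) = - 9 \left(u f^{2} + \left(- \frac{5}{4} + \frac{u}{8}\right)\right) = - 9 \left(- \frac{5}{4} + \frac{u}{8} + u f^{2}\right) = \frac{45}{4} - \frac{9 u}{8} - 9 u f^{2}$)
$\sqrt{V{\left(-17,27 \right)} + K{\left(M,190 \right)}} = \sqrt{169 - \left(\frac{405}{2} + 68400000\right)} = \sqrt{169 - \frac{136800405}{2}} = \sqrt{- \frac{136800067}{2}} = \frac{i \sqrt{273600134}}{2}$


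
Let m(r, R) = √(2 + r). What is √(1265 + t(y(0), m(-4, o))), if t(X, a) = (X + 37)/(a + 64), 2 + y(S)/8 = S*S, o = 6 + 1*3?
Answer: √((80981 + 1265*I*√2)/(64 + I*√2)) ≈ 35.571 - 0.0001*I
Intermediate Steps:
o = 9 (o = 6 + 3 = 9)
y(S) = -16 + 8*S² (y(S) = -16 + 8*(S*S) = -16 + 8*S²)
t(X, a) = (37 + X)/(64 + a)
√(1265 + t(y(0), m(-4, o))) = √(1265 + (37 + (-16 + 8*0²))/(64 + √(2 - 4))) = √(1265 + (37 + (-16 + 8*0))/(64 + √(-2))) = √(1265 + (37 + (-16 + 0))/(64 + I*√2)) = √(1265 + (37 - 16)/(64 + I*√2)) = √(1265 + 21/(64 + I*√2))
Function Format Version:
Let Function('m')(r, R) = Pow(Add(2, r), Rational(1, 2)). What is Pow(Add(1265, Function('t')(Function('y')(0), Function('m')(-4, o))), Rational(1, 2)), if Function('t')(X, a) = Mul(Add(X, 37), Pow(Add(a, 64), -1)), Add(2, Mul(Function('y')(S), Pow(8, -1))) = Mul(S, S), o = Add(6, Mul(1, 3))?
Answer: Pow(Mul(Pow(Add(64, Mul(I, Pow(2, Rational(1, 2)))), -1), Add(80981, Mul(1265, I, Pow(2, Rational(1, 2))))), Rational(1, 2)) ≈ Add(35.571, Mul(-0.0001, I))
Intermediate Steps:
o = 9 (o = Add(6, 3) = 9)
Function('y')(S) = Add(-16, Mul(8, Pow(S, 2))) (Function('y')(S) = Add(-16, Mul(8, Mul(S, S))) = Add(-16, Mul(8, Pow(S, 2))))
Function('t')(X, a) = Mul(Pow(Add(64, a), -1), Add(37, X)) (Function('t')(X, a) = Mul(Add(37, X), Pow(Add(64, a), -1)) = Mul(Pow(Add(64, a), -1), Add(37, X)))
Pow(Add(1265, Function('t')(Function('y')(0), Function('m')(-4, o))), Rational(1, 2)) = Pow(Add(1265, Mul(Pow(Add(64, Pow(Add(2, -4), Rational(1, 2))), -1), Add(37, Add(-16, Mul(8, Pow(0, 2)))))), Rational(1, 2)) = Pow(Add(1265, Mul(Pow(Add(64, Pow(-2, Rational(1, 2))), -1), Add(37, Add(-16, Mul(8, 0))))), Rational(1, 2)) = Pow(Add(1265, Mul(Pow(Add(64, Mul(I, Pow(2, Rational(1, 2)))), -1), Add(37, Add(-16, 0)))), Rational(1, 2)) = Pow(Add(1265, Mul(Pow(Add(64, Mul(I, Pow(2, Rational(1, 2)))), -1), Add(37, -16))), Rational(1, 2)) = Pow(Add(1265, Mul(Pow(Add(64, Mul(I, Pow(2, Rational(1, 2)))), -1), 21)), Rational(1, 2)) = Pow(Add(1265, Mul(21, Pow(Add(64, Mul(I, Pow(2, Rational(1, 2)))), -1))), Rational(1, 2))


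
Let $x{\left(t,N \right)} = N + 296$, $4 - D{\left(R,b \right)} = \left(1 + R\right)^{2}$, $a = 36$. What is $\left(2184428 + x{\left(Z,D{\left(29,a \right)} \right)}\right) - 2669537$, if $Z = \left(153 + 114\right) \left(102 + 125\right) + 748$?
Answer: $-485709$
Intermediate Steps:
$Z = 61357$ ($Z = 267 \cdot 227 + 748 = 60609 + 748 = 61357$)
$D{\left(R,b \right)} = 4 - \left(1 + R\right)^{2}$
$x{\left(t,N \right)} = 296 + N$
$\left(2184428 + x{\left(Z,D{\left(29,a \right)} \right)}\right) - 2669537 = \left(2184428 + \left(296 + \left(4 - \left(1 + 29\right)^{2}\right)\right)\right) - 2669537 = \left(2184428 + \left(296 + \left(4 - 30^{2}\right)\right)\right) - 2669537 = \left(2184428 + \left(296 + \left(4 - 900\right)\right)\right) - 2669537 = \left(2184428 + \left(296 - 896\right)\right) - 2669537 = \left(2184428 - 600\right) - 2669537 = 2183828 - 2669537 = -485709$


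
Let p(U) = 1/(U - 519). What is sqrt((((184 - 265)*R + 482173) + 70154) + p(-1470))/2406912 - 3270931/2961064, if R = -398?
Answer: -3270931/2961064 + sqrt(64239163066)/797891328 ≈ -1.1043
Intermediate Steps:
p(U) = 1/(-519 + U)
sqrt((((184 - 265)*R + 482173) + 70154) + p(-1470))/2406912 - 3270931/2961064 = sqrt((((184 - 265)*(-398) + 482173) + 70154) + 1/(-519 - 1470))/2406912 - 3270931/2961064 = sqrt(((-81*(-398) + 482173) + 70154) + 1/(-1989))*(1/2406912) - 3270931*1/2961064 = sqrt(((32238 + 482173) + 70154) - 1/1989)*(1/2406912) - 3270931/2961064 = sqrt((514411 + 70154) - 1/1989)*(1/2406912) - 3270931/2961064 = sqrt(584565 - 1/1989)*(1/2406912) - 3270931/2961064 = sqrt(1162699784/1989)*(1/2406912) - 3270931/2961064 = (2*sqrt(64239163066)/663)*(1/2406912) - 3270931/2961064 = sqrt(64239163066)/797891328 - 3270931/2961064 = -3270931/2961064 + sqrt(64239163066)/797891328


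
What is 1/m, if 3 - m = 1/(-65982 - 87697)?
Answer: 153679/461038 ≈ 0.33333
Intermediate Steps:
m = 461038/153679 (m = 3 - 1/(-65982 - 87697) = 3 - 1/(-153679) = 3 - 1*(-1/153679) = 3 + 1/153679 = 461038/153679 ≈ 3.0000)
1/m = 1/(461038/153679) = 153679/461038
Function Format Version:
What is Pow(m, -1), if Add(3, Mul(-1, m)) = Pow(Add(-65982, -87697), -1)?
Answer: Rational(153679, 461038) ≈ 0.33333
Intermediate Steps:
m = Rational(461038, 153679) (m = Add(3, Mul(-1, Pow(Add(-65982, -87697), -1))) = Add(3, Mul(-1, Pow(-153679, -1))) = Add(3, Mul(-1, Rational(-1, 153679))) = Add(3, Rational(1, 153679)) = Rational(461038, 153679) ≈ 3.0000)
Pow(m, -1) = Pow(Rational(461038, 153679), -1) = Rational(153679, 461038)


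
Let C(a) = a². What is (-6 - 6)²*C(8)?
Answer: 9216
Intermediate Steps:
(-6 - 6)²*C(8) = (-6 - 6)²*8² = (-12)²*64 = 144*64 = 9216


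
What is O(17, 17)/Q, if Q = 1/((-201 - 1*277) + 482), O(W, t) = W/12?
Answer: 17/3 ≈ 5.6667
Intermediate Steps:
O(W, t) = W/12 (O(W, t) = W*(1/12) = W/12)
Q = ¼ (Q = 1/((-201 - 277) + 482) = 1/(-478 + 482) = 1/4 = ¼ ≈ 0.25000)
O(17, 17)/Q = ((1/12)*17)/(¼) = (17/12)*4 = 17/3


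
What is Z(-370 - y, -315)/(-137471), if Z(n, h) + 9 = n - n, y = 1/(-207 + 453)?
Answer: 9/137471 ≈ 6.5468e-5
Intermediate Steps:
y = 1/246 ≈ 0.0040650
Z(n, h) = -9 (Z(n, h) = -9 + (n - n) = -9 + 0 = -9)
Z(-370 - y, -315)/(-137471) = -9/(-137471) = -9*(-1/137471) = 9/137471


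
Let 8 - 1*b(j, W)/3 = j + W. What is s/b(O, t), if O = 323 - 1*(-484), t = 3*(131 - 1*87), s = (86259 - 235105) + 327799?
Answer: -59651/931 ≈ -64.072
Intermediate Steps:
s = 178953 (s = -148846 + 327799 = 178953)
t = 132 (t = 3*(131 - 87) = 3*44 = 132)
O = 807 (O = 323 + 484 = 807)
b(j, W) = 24 - 3*W - 3*j (b(j, W) = 24 - 3*(j + W) = 24 - 3*(W + j) = 24 + (-3*W - 3*j) = 24 - 3*W - 3*j)
s/b(O, t) = 178953/(24 - 3*132 - 3*807) = 178953/(24 - 396 - 2421) = 178953/(-2793) = 178953*(-1/2793) = -59651/931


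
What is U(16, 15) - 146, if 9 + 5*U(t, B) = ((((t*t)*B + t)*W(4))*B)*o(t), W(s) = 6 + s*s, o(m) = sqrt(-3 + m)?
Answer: -739/5 + 254496*sqrt(13) ≈ 9.1745e+5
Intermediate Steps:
W(s) = 6 + s**2
U(t, B) = -9/5 + B*sqrt(-3 + t)*(22*t + 22*B*t**2)/5 (U(t, B) = -9/5 + (((((t*t)*B + t)*(6 + 4**2))*B)*sqrt(-3 + t))/5 = -9/5 + ((((t**2*B + t)*(6 + 16))*B)*sqrt(-3 + t))/5 = -9/5 + ((((B*t**2 + t)*22)*B)*sqrt(-3 + t))/5 = -9/5 + ((((t + B*t**2)*22)*B)*sqrt(-3 + t))/5 = -9/5 + (((22*t + 22*B*t**2)*B)*sqrt(-3 + t))/5 = -9/5 + ((B*(22*t + 22*B*t**2))*sqrt(-3 + t))/5 = -9/5 + (B*sqrt(-3 + t)*(22*t + 22*B*t**2))/5 = -9/5 + B*sqrt(-3 + t)*(22*t + 22*B*t**2)/5)
U(16, 15) - 146 = (-9/5 + (22/5)*15*16*sqrt(-3 + 16) + (22/5)*15**2*16**2*sqrt(-3 + 16)) - 146 = (-9/5 + (22/5)*15*16*sqrt(13) + (22/5)*225*256*sqrt(13)) - 146 = (-9/5 + 1056*sqrt(13) + 253440*sqrt(13)) - 146 = (-9/5 + 254496*sqrt(13)) - 146 = -739/5 + 254496*sqrt(13)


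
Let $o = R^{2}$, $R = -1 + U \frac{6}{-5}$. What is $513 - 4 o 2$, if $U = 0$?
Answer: $-4104$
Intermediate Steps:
$R = -1$ ($R = -1 + 0 \frac{6}{-5} = -1 + 0 \cdot 6 \left(- \frac{1}{5}\right) = -1 + 0 \left(- \frac{6}{5}\right) = -1 + 0 = -1$)
$o = 1$ ($o = \left(-1\right)^{2} = 1$)
$513 - 4 o 2 = 513 \left(-4\right) 1 \cdot 2 = 513 \left(\left(-4\right) 2\right) = 513 \left(-8\right) = -4104$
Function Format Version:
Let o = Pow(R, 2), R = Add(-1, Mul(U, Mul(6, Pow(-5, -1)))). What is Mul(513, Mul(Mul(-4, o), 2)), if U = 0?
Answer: -4104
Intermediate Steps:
R = -1 (R = Add(-1, Mul(0, Mul(6, Pow(-5, -1)))) = Add(-1, Mul(0, Mul(6, Rational(-1, 5)))) = Add(-1, Mul(0, Rational(-6, 5))) = Add(-1, 0) = -1)
o = 1 (o = Pow(-1, 2) = 1)
Mul(513, Mul(Mul(-4, o), 2)) = Mul(513, Mul(Mul(-4, 1), 2)) = Mul(513, Mul(-4, 2)) = Mul(513, -8) = -4104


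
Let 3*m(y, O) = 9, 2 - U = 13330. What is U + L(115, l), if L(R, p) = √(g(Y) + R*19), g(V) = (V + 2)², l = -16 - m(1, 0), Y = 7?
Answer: -13328 + √2266 ≈ -13280.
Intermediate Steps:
U = -13328 (U = 2 - 1*13330 = 2 - 13330 = -13328)
m(y, O) = 3 (m(y, O) = (⅓)*9 = 3)
l = -19 (l = -16 - 1*3 = -16 - 3 = -19)
g(V) = (2 + V)²
L(R, p) = √(81 + 19*R) (L(R, p) = √((2 + 7)² + R*19) = √(9² + 19*R) = √(81 + 19*R))
U + L(115, l) = -13328 + √(81 + 19*115) = -13328 + √(81 + 2185) = -13328 + √2266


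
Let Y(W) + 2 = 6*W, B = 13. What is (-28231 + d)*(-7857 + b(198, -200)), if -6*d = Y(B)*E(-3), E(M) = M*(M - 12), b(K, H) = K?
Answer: 220586859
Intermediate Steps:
Y(W) = -2 + 6*W
E(M) = M*(-12 + M)
d = -570 (d = -(-2 + 6*13)*(-3*(-12 - 3))/6 = -(-2 + 78)*(-3*(-15))/6 = -38*45/3 = -⅙*3420 = -570)
(-28231 + d)*(-7857 + b(198, -200)) = (-28231 - 570)*(-7857 + 198) = -28801*(-7659) = 220586859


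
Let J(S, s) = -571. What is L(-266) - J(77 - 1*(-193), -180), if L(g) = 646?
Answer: 1217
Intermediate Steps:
L(-266) - J(77 - 1*(-193), -180) = 646 - 1*(-571) = 646 + 571 = 1217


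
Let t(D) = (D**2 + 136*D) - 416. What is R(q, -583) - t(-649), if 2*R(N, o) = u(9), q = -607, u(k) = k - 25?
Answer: -332529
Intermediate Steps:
u(k) = -25 + k
R(N, o) = -8 (R(N, o) = (-25 + 9)/2 = (1/2)*(-16) = -8)
t(D) = -416 + D**2 + 136*D
R(q, -583) - t(-649) = -8 - (-416 + (-649)**2 + 136*(-649)) = -8 - (-416 + 421201 - 88264) = -8 - 1*332521 = -8 - 332521 = -332529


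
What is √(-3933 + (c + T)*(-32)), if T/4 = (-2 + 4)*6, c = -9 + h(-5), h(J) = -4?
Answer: I*√5053 ≈ 71.084*I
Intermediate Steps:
c = -13 (c = -9 - 4 = -13)
T = 48 (T = 4*((-2 + 4)*6) = 4*(2*6) = 4*12 = 48)
√(-3933 + (c + T)*(-32)) = √(-3933 + (-13 + 48)*(-32)) = √(-3933 + 35*(-32)) = √(-3933 - 1120) = √(-5053) = I*√5053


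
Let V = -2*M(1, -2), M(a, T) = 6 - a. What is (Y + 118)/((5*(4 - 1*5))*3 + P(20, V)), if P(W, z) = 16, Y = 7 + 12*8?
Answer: 221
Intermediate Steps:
V = -10 (V = -2*(6 - 1*1) = -2*(6 - 1) = -2*5 = -10)
Y = 103 (Y = 7 + 96 = 103)
(Y + 118)/((5*(4 - 1*5))*3 + P(20, V)) = (103 + 118)/((5*(4 - 1*5))*3 + 16) = 221/((5*(4 - 5))*3 + 16) = 221/((5*(-1))*3 + 16) = 221/(-5*3 + 16) = 221/(-15 + 16) = 221/1 = 221*1 = 221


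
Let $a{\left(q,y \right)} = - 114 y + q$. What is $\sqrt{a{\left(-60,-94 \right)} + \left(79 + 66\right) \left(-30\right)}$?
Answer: $\sqrt{6306} \approx 79.41$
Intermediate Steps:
$a{\left(q,y \right)} = q - 114 y$
$\sqrt{a{\left(-60,-94 \right)} + \left(79 + 66\right) \left(-30\right)} = \sqrt{\left(-60 - -10716\right) + \left(79 + 66\right) \left(-30\right)} = \sqrt{\left(-60 + 10716\right) + 145 \left(-30\right)} = \sqrt{10656 - 4350} = \sqrt{6306}$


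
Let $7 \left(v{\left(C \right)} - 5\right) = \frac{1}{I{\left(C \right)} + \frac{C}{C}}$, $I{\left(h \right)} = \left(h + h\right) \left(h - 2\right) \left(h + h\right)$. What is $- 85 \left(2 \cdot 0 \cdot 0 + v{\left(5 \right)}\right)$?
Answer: $- \frac{895560}{2107} \approx -425.04$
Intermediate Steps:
$I{\left(h \right)} = 4 h^{2} \left(-2 + h\right)$ ($I{\left(h \right)} = 2 h \left(-2 + h\right) 2 h = 2 h 2 h \left(-2 + h\right) = 4 h^{2} \left(-2 + h\right)$)
$v{\left(C \right)} = 5 + \frac{1}{7 \left(1 + 4 C^{2} \left(-2 + C\right)\right)}$ ($v{\left(C \right)} = 5 + \frac{1}{7 \left(4 C^{2} \left(-2 + C\right) + \frac{C}{C}\right)} = 5 + \frac{1}{7 \left(4 C^{2} \left(-2 + C\right) + 1\right)} = 5 + \frac{1}{7 \left(1 + 4 C^{2} \left(-2 + C\right)\right)}$)
$- 85 \left(2 \cdot 0 \cdot 0 + v{\left(5 \right)}\right) = - 85 \left(2 \cdot 0 \cdot 0 + \frac{4 \left(9 + 35 \cdot 5^{2} \left(-2 + 5\right)\right)}{7 \left(1 + 4 \cdot 5^{2} \left(-2 + 5\right)\right)}\right) = - 85 \left(0 \cdot 0 + \frac{4 \left(9 + 35 \cdot 25 \cdot 3\right)}{7 \left(1 + 4 \cdot 25 \cdot 3\right)}\right) = - 85 \left(0 + \frac{4 \left(9 + 2625\right)}{7 \left(1 + 300\right)}\right) = - 85 \left(0 + \frac{4}{7} \cdot \frac{1}{301} \cdot 2634\right) = - 85 \left(0 + \frac{10536}{2107}\right) = \left(-85\right) \frac{10536}{2107} = - \frac{895560}{2107}$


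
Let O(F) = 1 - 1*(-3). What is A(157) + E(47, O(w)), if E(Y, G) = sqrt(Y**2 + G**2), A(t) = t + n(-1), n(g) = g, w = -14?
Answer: 156 + 5*sqrt(89) ≈ 203.17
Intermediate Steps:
O(F) = 4 (O(F) = 1 + 3 = 4)
A(t) = -1 + t (A(t) = t - 1 = -1 + t)
E(Y, G) = sqrt(G**2 + Y**2)
A(157) + E(47, O(w)) = (-1 + 157) + sqrt(4**2 + 47**2) = 156 + sqrt(16 + 2209) = 156 + sqrt(2225) = 156 + 5*sqrt(89)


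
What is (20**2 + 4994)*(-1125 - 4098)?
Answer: -28172862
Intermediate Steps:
(20**2 + 4994)*(-1125 - 4098) = (400 + 4994)*(-5223) = 5394*(-5223) = -28172862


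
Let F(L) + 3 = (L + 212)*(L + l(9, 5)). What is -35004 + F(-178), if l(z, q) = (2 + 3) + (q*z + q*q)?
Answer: -38509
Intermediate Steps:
l(z, q) = 5 + q**2 + q*z (l(z, q) = 5 + (q*z + q**2) = 5 + (q**2 + q*z) = 5 + q**2 + q*z)
F(L) = -3 + (75 + L)*(212 + L) (F(L) = -3 + (L + 212)*(L + (5 + 5**2 + 5*9)) = -3 + (212 + L)*(L + (5 + 25 + 45)) = -3 + (212 + L)*(L + 75) = -3 + (212 + L)*(75 + L) = -3 + (75 + L)*(212 + L))
-35004 + F(-178) = -35004 + (15897 + (-178)**2 + 287*(-178)) = -35004 + (15897 + 31684 - 51086) = -35004 - 3505 = -38509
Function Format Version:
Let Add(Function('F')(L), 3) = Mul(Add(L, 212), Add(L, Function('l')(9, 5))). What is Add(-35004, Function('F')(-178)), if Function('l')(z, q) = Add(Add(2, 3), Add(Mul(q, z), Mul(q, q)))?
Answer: -38509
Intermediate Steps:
Function('l')(z, q) = Add(5, Pow(q, 2), Mul(q, z)) (Function('l')(z, q) = Add(5, Add(Mul(q, z), Pow(q, 2))) = Add(5, Add(Pow(q, 2), Mul(q, z))) = Add(5, Pow(q, 2), Mul(q, z)))
Function('F')(L) = Add(-3, Mul(Add(75, L), Add(212, L))) (Function('F')(L) = Add(-3, Mul(Add(L, 212), Add(L, Add(5, Pow(5, 2), Mul(5, 9))))) = Add(-3, Mul(Add(212, L), Add(L, Add(5, 25, 45)))) = Add(-3, Mul(Add(212, L), Add(L, 75))) = Add(-3, Mul(Add(212, L), Add(75, L))) = Add(-3, Mul(Add(75, L), Add(212, L))))
Add(-35004, Function('F')(-178)) = Add(-35004, Add(15897, Pow(-178, 2), Mul(287, -178))) = Add(-35004, Add(15897, 31684, -51086)) = Add(-35004, -3505) = -38509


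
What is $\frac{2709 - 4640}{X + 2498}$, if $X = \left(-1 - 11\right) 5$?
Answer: $- \frac{1931}{2438} \approx -0.79204$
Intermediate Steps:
$X = -60$ ($X = \left(-12\right) 5 = -60$)
$\frac{2709 - 4640}{X + 2498} = \frac{2709 - 4640}{-60 + 2498} = - \frac{1931}{2438}$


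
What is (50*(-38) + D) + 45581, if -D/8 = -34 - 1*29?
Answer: 44185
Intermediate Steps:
D = 504 (D = -8*(-34 - 1*29) = -8*(-34 - 29) = -8*(-63) = 504)
(50*(-38) + D) + 45581 = (50*(-38) + 504) + 45581 = (-1900 + 504) + 45581 = -1396 + 45581 = 44185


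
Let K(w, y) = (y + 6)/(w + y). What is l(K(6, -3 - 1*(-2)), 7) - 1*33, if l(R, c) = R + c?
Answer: -25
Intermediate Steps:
K(w, y) = (6 + y)/(w + y)
l(K(6, -3 - 1*(-2)), 7) - 1*33 = ((6 + (-3 - 1*(-2)))/(6 + (-3 - 1*(-2))) + 7) - 1*33 = ((6 + (-3 + 2))/(6 + (-3 + 2)) + 7) - 33 = ((6 - 1)/(6 - 1) + 7) - 33 = (5/5 + 7) - 33 = ((⅕)*5 + 7) - 33 = (1 + 7) - 33 = 8 - 33 = -25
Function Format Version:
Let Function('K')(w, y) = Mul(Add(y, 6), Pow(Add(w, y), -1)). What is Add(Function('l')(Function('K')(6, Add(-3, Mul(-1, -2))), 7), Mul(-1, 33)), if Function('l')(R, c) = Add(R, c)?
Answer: -25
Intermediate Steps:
Function('K')(w, y) = Mul(Pow(Add(w, y), -1), Add(6, y)) (Function('K')(w, y) = Mul(Add(6, y), Pow(Add(w, y), -1)) = Mul(Pow(Add(w, y), -1), Add(6, y)))
Add(Function('l')(Function('K')(6, Add(-3, Mul(-1, -2))), 7), Mul(-1, 33)) = Add(Add(Mul(Pow(Add(6, Add(-3, Mul(-1, -2))), -1), Add(6, Add(-3, Mul(-1, -2)))), 7), Mul(-1, 33)) = Add(Add(Mul(Pow(Add(6, Add(-3, 2)), -1), Add(6, Add(-3, 2))), 7), -33) = Add(Add(Mul(Pow(Add(6, -1), -1), Add(6, -1)), 7), -33) = Add(Add(Mul(Pow(5, -1), 5), 7), -33) = Add(Add(Mul(Rational(1, 5), 5), 7), -33) = Add(Add(1, 7), -33) = Add(8, -33) = -25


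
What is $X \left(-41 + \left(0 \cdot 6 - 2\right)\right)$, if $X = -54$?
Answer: $2322$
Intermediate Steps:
$X \left(-41 + \left(0 \cdot 6 - 2\right)\right) = - 54 \left(-41 + \left(0 \cdot 6 - 2\right)\right) = - 54 \left(-41 + \left(0 - 2\right)\right) = - 54 \left(-41 - 2\right) = \left(-54\right) \left(-43\right) = 2322$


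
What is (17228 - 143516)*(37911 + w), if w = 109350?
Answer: -18597297168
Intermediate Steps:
(17228 - 143516)*(37911 + w) = (17228 - 143516)*(37911 + 109350) = -126288*147261 = -18597297168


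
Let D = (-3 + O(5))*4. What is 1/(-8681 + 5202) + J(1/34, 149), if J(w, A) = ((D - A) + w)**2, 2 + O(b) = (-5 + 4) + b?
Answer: 94108343923/4021724 ≈ 23400.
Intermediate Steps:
O(b) = -3 + b (O(b) = -2 + ((-5 + 4) + b) = -2 + (-1 + b) = -3 + b)
D = -4 (D = (-3 + (-3 + 5))*4 = (-3 + 2)*4 = -1*4 = -4)
J(w, A) = (-4 + w - A)**2 (J(w, A) = ((-4 - A) + w)**2 = (-4 + w - A)**2)
1/(-8681 + 5202) + J(1/34, 149) = 1/(-8681 + 5202) + (4 + 149 - 1/34)**2 = 1/(-3479) + (4 + 149 - 1*1/34)**2 = -1/3479 + (4 + 149 - 1/34)**2 = -1/3479 + (5201/34)**2 = -1/3479 + 27050401/1156 = 94108343923/4021724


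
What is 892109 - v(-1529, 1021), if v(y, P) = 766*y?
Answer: 2063323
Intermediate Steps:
892109 - v(-1529, 1021) = 892109 - 766*(-1529) = 892109 - 1*(-1171214) = 892109 + 1171214 = 2063323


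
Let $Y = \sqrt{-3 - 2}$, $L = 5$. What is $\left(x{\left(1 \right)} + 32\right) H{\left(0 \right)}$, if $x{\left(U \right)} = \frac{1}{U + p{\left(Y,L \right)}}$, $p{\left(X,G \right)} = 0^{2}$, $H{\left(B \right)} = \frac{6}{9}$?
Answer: $22$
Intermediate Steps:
$Y = i \sqrt{5}$ ($Y = \sqrt{-5} = i \sqrt{5} \approx 2.2361 i$)
$H{\left(B \right)} = \frac{2}{3}$ ($H{\left(B \right)} = 6 \cdot \frac{1}{9} = \frac{2}{3}$)
$p{\left(X,G \right)} = 0$
$x{\left(U \right)} = \frac{1}{U}$ ($x{\left(U \right)} = \frac{1}{U + 0} = \frac{1}{U}$)
$\left(x{\left(1 \right)} + 32\right) H{\left(0 \right)} = \left(1^{-1} + 32\right) \frac{2}{3} = \left(1 + 32\right) \frac{2}{3} = 33 \cdot \frac{2}{3} = 22$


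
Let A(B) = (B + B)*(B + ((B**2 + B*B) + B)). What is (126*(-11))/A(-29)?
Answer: 99/6728 ≈ 0.014715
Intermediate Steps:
A(B) = 2*B*(2*B + 2*B**2) (A(B) = (2*B)*(B + ((B**2 + B**2) + B)) = (2*B)*(B + (2*B**2 + B)) = (2*B)*(B + (B + 2*B**2)) = (2*B)*(2*B + 2*B**2) = 2*B*(2*B + 2*B**2))
(126*(-11))/A(-29) = (126*(-11))/((4*(-29)**2*(1 - 29))) = -1386/(4*841*(-28)) = -1386/(-94192) = -1386*(-1/94192) = 99/6728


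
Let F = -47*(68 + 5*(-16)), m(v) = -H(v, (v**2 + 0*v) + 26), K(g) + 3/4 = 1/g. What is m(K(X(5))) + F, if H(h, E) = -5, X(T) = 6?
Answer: 569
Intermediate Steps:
K(g) = -3/4 + 1/g
m(v) = 5 (m(v) = -1*(-5) = 5)
F = 564 (F = -47*(68 - 80) = -47*(-12) = 564)
m(K(X(5))) + F = 5 + 564 = 569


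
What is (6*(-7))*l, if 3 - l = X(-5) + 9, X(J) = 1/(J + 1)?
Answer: 483/2 ≈ 241.50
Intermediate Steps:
X(J) = 1/(1 + J)
l = -23/4 (l = 3 - (1/(1 - 5) + 9) = 3 - (1/(-4) + 9) = 3 - (-¼ + 9) = 3 - 1*35/4 = 3 - 35/4 = -23/4 ≈ -5.7500)
(6*(-7))*l = (6*(-7))*(-23/4) = -42*(-23/4) = 483/2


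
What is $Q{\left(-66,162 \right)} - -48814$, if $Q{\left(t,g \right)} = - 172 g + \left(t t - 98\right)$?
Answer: $25208$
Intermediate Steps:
$Q{\left(t,g \right)} = -98 + t^{2} - 172 g$ ($Q{\left(t,g \right)} = - 172 g + \left(t^{2} - 98\right) = - 172 g + \left(-98 + t^{2}\right) = -98 + t^{2} - 172 g$)
$Q{\left(-66,162 \right)} - -48814 = \left(-98 + \left(-66\right)^{2} - 27864\right) - -48814 = \left(-98 + 4356 - 27864\right) + 48814 = -23606 + 48814 = 25208$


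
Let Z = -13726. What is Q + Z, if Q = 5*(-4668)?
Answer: -37066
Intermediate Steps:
Q = -23340
Q + Z = -23340 - 13726 = -37066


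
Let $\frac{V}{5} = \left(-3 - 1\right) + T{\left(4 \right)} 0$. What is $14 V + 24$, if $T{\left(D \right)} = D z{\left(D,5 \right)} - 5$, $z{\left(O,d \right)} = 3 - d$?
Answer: $-256$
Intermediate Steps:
$T{\left(D \right)} = -5 - 2 D$ ($T{\left(D \right)} = D \left(3 - 5\right) - 5 = D \left(-2\right) - 5 = - 2 D - 5 = -5 - 2 D$)
$V = -20$ ($V = 5 \left(\left(-3 - 1\right) + \left(-5 - 8\right) 0\right) = 5 \left(-4 + \left(-5 - 8\right) 0\right) = 5 \left(-4 - 0\right) = 5 \left(-4 + 0\right) = 5 \left(-4\right) = -20$)
$14 V + 24 = 14 \left(-20\right) + 24 = -280 + 24 = -256$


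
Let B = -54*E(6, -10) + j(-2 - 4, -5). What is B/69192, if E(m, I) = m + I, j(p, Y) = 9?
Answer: 25/7688 ≈ 0.0032518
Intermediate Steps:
E(m, I) = I + m
B = 225 (B = -54*(-10 + 6) + 9 = -54*(-4) + 9 = 216 + 9 = 225)
B/69192 = 225/69192 = 225*(1/69192) = 25/7688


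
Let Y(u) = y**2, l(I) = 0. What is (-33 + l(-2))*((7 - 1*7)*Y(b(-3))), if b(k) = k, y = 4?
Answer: 0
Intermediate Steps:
Y(u) = 16 (Y(u) = 4**2 = 16)
(-33 + l(-2))*((7 - 1*7)*Y(b(-3))) = (-33 + 0)*((7 - 1*7)*16) = -33*(7 - 7)*16 = -0*16 = -33*0 = 0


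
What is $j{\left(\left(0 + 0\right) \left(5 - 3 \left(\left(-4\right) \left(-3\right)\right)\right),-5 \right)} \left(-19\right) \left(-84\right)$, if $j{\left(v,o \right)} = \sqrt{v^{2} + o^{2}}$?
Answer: $7980$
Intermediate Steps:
$j{\left(v,o \right)} = \sqrt{o^{2} + v^{2}}$
$j{\left(\left(0 + 0\right) \left(5 - 3 \left(\left(-4\right) \left(-3\right)\right)\right),-5 \right)} \left(-19\right) \left(-84\right) = \sqrt{\left(-5\right)^{2} + \left(\left(0 + 0\right) \left(5 - 3 \left(\left(-4\right) \left(-3\right)\right)\right)\right)^{2}} \left(-19\right) \left(-84\right) = \sqrt{25 + \left(0 \left(5 - 36\right)\right)^{2}} \left(-19\right) \left(-84\right) = \sqrt{25 + \left(0 \left(-31\right)\right)^{2}} \left(-19\right) \left(-84\right) = \sqrt{25 + 0^{2}} \left(-19\right) \left(-84\right) = \sqrt{25 + 0} \left(-19\right) \left(-84\right) = \sqrt{25} \left(-19\right) \left(-84\right) = 5 \left(-19\right) \left(-84\right) = \left(-95\right) \left(-84\right) = 7980$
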